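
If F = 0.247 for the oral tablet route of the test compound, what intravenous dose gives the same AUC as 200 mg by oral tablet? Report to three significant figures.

Systemic exposure from an extravascular dose = F × D_ev, so the equivalent IV dose is F × D_ev.
D_iv = F × D_ev = 0.247 × 200 = 49.4 mg

D_iv = 49.4 mg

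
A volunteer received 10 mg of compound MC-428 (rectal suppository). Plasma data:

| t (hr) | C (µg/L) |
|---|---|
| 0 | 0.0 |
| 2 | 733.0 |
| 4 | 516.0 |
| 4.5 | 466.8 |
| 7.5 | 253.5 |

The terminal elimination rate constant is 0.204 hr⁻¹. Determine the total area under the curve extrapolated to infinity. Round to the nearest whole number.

Trapezoidal AUC_0→7.5:
  [0→2]: (0.0+733.0)/2 × 2 = 733.0
  [2→4]: (733.0+516.0)/2 × 2 = 1249.0
  [4→4.5]: (516.0+466.8)/2 × 0.5 = 245.7
  [4.5→7.5]: (466.8+253.5)/2 × 3 = 1080.45
  Sum = 3308.15 µg/L·hr
Extrapolated tail: C_last / k_e = 253.5 / 0.204 = 1242.647
AUC_0→∞ = 3308.15 + 1242.647 = 4550.797 µg/L·hr

AUC = 4551 µg/L·hr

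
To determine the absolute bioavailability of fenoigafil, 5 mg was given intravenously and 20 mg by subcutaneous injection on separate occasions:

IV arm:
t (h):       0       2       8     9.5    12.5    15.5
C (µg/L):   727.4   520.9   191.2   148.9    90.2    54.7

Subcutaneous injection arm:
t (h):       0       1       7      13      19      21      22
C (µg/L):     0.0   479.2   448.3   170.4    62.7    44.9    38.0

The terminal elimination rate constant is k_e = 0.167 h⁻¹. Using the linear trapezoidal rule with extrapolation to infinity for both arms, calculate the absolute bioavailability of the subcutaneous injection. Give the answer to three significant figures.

F = 0.328

Trapezoidal AUC_0→15.5 (IV):
  [0→2]: (727.4+520.9)/2 × 2 = 1248.3
  [2→8]: (520.9+191.2)/2 × 6 = 2136.3
  [8→9.5]: (191.2+148.9)/2 × 1.5 = 255.075
  [9.5→12.5]: (148.9+90.2)/2 × 3 = 358.65
  [12.5→15.5]: (90.2+54.7)/2 × 3 = 217.35
  Sum = 4215.675 µg/L·h
IV tail: 54.7/0.167 = 327.545; AUC_iv,0→∞ = 4215.675 + 327.545 = 4543.22 µg/L·h
Trapezoidal AUC_0→22 (subcutaneous injection):
  [0→1]: (0.0+479.2)/2 × 1 = 239.6
  [1→7]: (479.2+448.3)/2 × 6 = 2782.5
  [7→13]: (448.3+170.4)/2 × 6 = 1856.1
  [13→19]: (170.4+62.7)/2 × 6 = 699.3
  [19→21]: (62.7+44.9)/2 × 2 = 107.6
  [21→22]: (44.9+38.0)/2 × 1 = 41.45
  Sum = 5726.55 µg/L·h
subcutaneous injection tail: 38.0/0.167 = 227.545; AUC_ev,0→∞ = 5726.55 + 227.545 = 5954.095 µg/L·h
F = (AUC_ev/D_ev)/(AUC_iv/D_iv) = (5954.095/20)/(4543.22/5) = 297.70475/908.644 = 0.3276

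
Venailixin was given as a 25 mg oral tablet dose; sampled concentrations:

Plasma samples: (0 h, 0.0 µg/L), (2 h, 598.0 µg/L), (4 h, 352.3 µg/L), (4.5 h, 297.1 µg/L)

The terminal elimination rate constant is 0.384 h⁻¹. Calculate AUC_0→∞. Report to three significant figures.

AUC = 2480 µg/L·h

Trapezoidal AUC_0→4.5:
  [0→2]: (0.0+598.0)/2 × 2 = 598.0
  [2→4]: (598.0+352.3)/2 × 2 = 950.3
  [4→4.5]: (352.3+297.1)/2 × 0.5 = 162.35
  Sum = 1710.65 µg/L·h
Extrapolated tail: C_last / k_e = 297.1 / 0.384 = 773.698
AUC_0→∞ = 1710.65 + 773.698 = 2484.348 µg/L·h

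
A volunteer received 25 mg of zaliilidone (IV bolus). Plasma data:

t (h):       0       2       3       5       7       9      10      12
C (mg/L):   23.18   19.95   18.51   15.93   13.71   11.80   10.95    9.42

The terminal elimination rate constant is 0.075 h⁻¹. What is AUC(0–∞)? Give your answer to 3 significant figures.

Trapezoidal AUC_0→12:
  [0→2]: (23.18+19.95)/2 × 2 = 43.13
  [2→3]: (19.95+18.51)/2 × 1 = 19.23
  [3→5]: (18.51+15.93)/2 × 2 = 34.44
  [5→7]: (15.93+13.71)/2 × 2 = 29.64
  [7→9]: (13.71+11.80)/2 × 2 = 25.51
  [9→10]: (11.80+10.95)/2 × 1 = 11.375
  [10→12]: (10.95+9.42)/2 × 2 = 20.37
  Sum = 183.695 mg/L·h
Extrapolated tail: C_last / k_e = 9.42 / 0.075 = 125.600
AUC_0→∞ = 183.695 + 125.600 = 309.295 mg/L·h

AUC = 309 mg/L·h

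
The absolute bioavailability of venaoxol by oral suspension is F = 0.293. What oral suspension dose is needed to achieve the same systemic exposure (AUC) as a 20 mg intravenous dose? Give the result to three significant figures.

D_oral = 68.3 mg

For equal systemic exposure: F × D_ev = D_iv
D_ev = D_iv / F = 20 / 0.293 = 68.2594 mg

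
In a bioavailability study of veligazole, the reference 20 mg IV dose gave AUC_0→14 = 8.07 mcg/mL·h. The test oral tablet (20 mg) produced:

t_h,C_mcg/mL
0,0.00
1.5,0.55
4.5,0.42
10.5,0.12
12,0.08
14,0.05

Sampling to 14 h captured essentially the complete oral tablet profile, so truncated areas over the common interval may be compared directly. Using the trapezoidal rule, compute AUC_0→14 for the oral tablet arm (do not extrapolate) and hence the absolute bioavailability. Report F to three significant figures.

F = 0.467

Trapezoidal AUC_0→14 (oral tablet):
  [0→1.5]: (0.00+0.55)/2 × 1.5 = 0.4125
  [1.5→4.5]: (0.55+0.42)/2 × 3 = 1.455
  [4.5→10.5]: (0.42+0.12)/2 × 6 = 1.62
  [10.5→12]: (0.12+0.08)/2 × 1.5 = 0.15
  [12→14]: (0.08+0.05)/2 × 2 = 0.13
  Sum = 3.7675 mcg/mL·h
F = (AUC_ev/D_ev)/(AUC_iv/D_iv) = (3.7675/20)/(8.07/20) = 0.188375/0.4035 = 0.4669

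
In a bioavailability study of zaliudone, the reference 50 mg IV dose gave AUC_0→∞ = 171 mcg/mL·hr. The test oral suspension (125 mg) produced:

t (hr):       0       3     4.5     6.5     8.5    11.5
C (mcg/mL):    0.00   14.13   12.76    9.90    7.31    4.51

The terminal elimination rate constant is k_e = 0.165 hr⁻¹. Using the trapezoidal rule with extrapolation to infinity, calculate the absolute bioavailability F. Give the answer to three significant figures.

Trapezoidal AUC_0→11.5 (oral suspension):
  [0→3]: (0.00+14.13)/2 × 3 = 21.195
  [3→4.5]: (14.13+12.76)/2 × 1.5 = 20.1675
  [4.5→6.5]: (12.76+9.90)/2 × 2 = 22.66
  [6.5→8.5]: (9.90+7.31)/2 × 2 = 17.21
  [8.5→11.5]: (7.31+4.51)/2 × 3 = 17.73
  Sum = 98.9625 mcg/mL·hr
Tail: C_last/k_e = 4.51/0.165 = 27.333
AUC_0→∞ (oral suspension) = 98.9625 + 27.333 = 126.2955 mcg/mL·hr
F = (AUC_ev/D_ev)/(AUC_iv/D_iv) = (126.2955/125)/(171/50) = 1.010364/3.42 = 0.2954

F = 0.295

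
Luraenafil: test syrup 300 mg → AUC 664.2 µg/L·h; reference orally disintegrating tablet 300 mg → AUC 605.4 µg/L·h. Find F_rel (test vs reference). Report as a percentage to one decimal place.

F_rel = (AUC_test/D_test) / (AUC_ref/D_ref)
      = (664.2/300) / (605.4/300)
      = 2.214 / 2.018 = 1.0971 = 109.71%

F_rel = 109.7%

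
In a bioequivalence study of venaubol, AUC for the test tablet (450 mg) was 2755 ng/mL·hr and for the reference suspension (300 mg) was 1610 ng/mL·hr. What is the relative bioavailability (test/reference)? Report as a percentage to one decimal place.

F_rel = (AUC_test/D_test) / (AUC_ref/D_ref)
      = (2755/450) / (1610/300)
      = 6.12222 / 5.36667 = 1.1408 = 114.08%

F_rel = 114.1%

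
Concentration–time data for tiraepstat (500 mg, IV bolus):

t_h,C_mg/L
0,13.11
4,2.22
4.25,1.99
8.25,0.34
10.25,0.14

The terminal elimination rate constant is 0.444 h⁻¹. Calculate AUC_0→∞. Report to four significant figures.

Trapezoidal AUC_0→10.25:
  [0→4]: (13.11+2.22)/2 × 4 = 30.66
  [4→4.25]: (2.22+1.99)/2 × 0.25 = 0.52625
  [4.25→8.25]: (1.99+0.34)/2 × 4 = 4.66
  [8.25→10.25]: (0.34+0.14)/2 × 2 = 0.48
  Sum = 36.32625 mg/L·h
Extrapolated tail: C_last / k_e = 0.14 / 0.444 = 0.315
AUC_0→∞ = 36.32625 + 0.315 = 36.64125 mg/L·h

AUC = 36.64 mg/L·h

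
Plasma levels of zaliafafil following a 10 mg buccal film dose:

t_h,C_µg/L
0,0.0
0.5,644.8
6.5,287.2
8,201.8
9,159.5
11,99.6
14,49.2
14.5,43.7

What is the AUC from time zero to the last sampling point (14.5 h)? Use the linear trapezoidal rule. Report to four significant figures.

AUC = 4010 µg/L·h

Trapezoidal AUC_0→14.5:
  [0→0.5]: (0.0+644.8)/2 × 0.5 = 161.2
  [0.5→6.5]: (644.8+287.2)/2 × 6 = 2796.0
  [6.5→8]: (287.2+201.8)/2 × 1.5 = 366.75
  [8→9]: (201.8+159.5)/2 × 1 = 180.65
  [9→11]: (159.5+99.6)/2 × 2 = 259.1
  [11→14]: (99.6+49.2)/2 × 3 = 223.2
  [14→14.5]: (49.2+43.7)/2 × 0.5 = 23.225
  Sum = 4010.125 µg/L·h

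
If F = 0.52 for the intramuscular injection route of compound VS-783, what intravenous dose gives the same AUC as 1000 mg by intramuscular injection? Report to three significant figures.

Systemic exposure from an extravascular dose = F × D_ev, so the equivalent IV dose is F × D_ev.
D_iv = F × D_ev = 0.52 × 1000 = 520 mg

D_iv = 520 mg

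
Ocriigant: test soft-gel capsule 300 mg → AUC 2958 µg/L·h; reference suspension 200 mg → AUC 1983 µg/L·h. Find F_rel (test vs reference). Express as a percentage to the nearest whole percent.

F_rel = (AUC_test/D_test) / (AUC_ref/D_ref)
      = (2958/300) / (1983/200)
      = 9.86 / 9.915 = 0.9945 = 99.45%

F_rel = 99%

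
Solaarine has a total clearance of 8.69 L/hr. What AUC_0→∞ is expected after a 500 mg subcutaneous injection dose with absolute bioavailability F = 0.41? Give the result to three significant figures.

AUC = 23.6 mg/L·hr

AUC_0→∞ = F × Dose / CL
        = 0.41 × 500 / 8.69 = 23.5903 mg/L·hr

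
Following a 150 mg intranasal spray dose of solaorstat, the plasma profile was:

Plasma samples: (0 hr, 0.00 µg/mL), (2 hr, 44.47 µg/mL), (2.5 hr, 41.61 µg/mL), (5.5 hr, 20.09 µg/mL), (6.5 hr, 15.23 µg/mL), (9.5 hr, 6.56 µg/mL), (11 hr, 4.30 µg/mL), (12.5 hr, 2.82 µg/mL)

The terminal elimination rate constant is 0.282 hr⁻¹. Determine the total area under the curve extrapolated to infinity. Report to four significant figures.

AUC = 232.4 µg/mL·hr

Trapezoidal AUC_0→12.5:
  [0→2]: (0.00+44.47)/2 × 2 = 44.47
  [2→2.5]: (44.47+41.61)/2 × 0.5 = 21.52
  [2.5→5.5]: (41.61+20.09)/2 × 3 = 92.55
  [5.5→6.5]: (20.09+15.23)/2 × 1 = 17.66
  [6.5→9.5]: (15.23+6.56)/2 × 3 = 32.685
  [9.5→11]: (6.56+4.30)/2 × 1.5 = 8.145
  [11→12.5]: (4.30+2.82)/2 × 1.5 = 5.34
  Sum = 222.37 µg/mL·hr
Extrapolated tail: C_last / k_e = 2.82 / 0.282 = 10.000
AUC_0→∞ = 222.37 + 10.000 = 232.37 µg/mL·hr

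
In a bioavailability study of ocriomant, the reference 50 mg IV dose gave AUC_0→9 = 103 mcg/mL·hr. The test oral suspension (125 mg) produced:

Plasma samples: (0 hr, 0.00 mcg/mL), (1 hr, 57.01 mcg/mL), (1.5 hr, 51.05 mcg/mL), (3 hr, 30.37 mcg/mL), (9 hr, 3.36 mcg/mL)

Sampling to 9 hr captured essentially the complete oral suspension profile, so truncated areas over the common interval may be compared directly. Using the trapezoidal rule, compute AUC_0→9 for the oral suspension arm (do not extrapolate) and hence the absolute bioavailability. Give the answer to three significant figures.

Trapezoidal AUC_0→9 (oral suspension):
  [0→1]: (0.00+57.01)/2 × 1 = 28.505
  [1→1.5]: (57.01+51.05)/2 × 0.5 = 27.015
  [1.5→3]: (51.05+30.37)/2 × 1.5 = 61.065
  [3→9]: (30.37+3.36)/2 × 6 = 101.19
  Sum = 217.775 mcg/mL·hr
F = (AUC_ev/D_ev)/(AUC_iv/D_iv) = (217.775/125)/(103/50) = 1.7422/2.06 = 0.8457

F = 0.846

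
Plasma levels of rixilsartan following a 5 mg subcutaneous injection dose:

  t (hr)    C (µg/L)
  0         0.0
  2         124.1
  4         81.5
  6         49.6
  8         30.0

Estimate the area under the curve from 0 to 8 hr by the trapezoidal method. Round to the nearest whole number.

AUC = 540 µg/L·hr

Trapezoidal AUC_0→8:
  [0→2]: (0.0+124.1)/2 × 2 = 124.1
  [2→4]: (124.1+81.5)/2 × 2 = 205.6
  [4→6]: (81.5+49.6)/2 × 2 = 131.1
  [6→8]: (49.6+30.0)/2 × 2 = 79.6
  Sum = 540.4 µg/L·hr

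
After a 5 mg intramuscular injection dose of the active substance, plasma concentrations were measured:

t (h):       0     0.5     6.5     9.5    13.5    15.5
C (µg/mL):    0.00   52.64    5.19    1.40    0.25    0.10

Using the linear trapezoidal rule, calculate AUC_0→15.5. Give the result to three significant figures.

AUC = 200 µg/mL·h

Trapezoidal AUC_0→15.5:
  [0→0.5]: (0.00+52.64)/2 × 0.5 = 13.16
  [0.5→6.5]: (52.64+5.19)/2 × 6 = 173.49
  [6.5→9.5]: (5.19+1.40)/2 × 3 = 9.885
  [9.5→13.5]: (1.40+0.25)/2 × 4 = 3.3
  [13.5→15.5]: (0.25+0.10)/2 × 2 = 0.35
  Sum = 200.185 µg/mL·h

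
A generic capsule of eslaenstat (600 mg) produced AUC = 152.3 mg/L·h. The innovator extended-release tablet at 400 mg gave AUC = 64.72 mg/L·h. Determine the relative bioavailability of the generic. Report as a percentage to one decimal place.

F_rel = 156.9%

F_rel = (AUC_test/D_test) / (AUC_ref/D_ref)
      = (152.3/600) / (64.72/400)
      = 0.253833 / 0.1618 = 1.5688 = 156.88%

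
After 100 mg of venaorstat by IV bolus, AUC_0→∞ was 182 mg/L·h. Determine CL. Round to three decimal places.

CL = Dose_iv / AUC_0→∞
   = 100 / 182 = 0.549451 L/h

CL = 0.549 L/h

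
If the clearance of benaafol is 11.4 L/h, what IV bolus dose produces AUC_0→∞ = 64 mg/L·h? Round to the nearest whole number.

Dose_iv = CL × AUC_0→∞
     = 11.4 × 64 = 729.6 mg

Dose = 730 mg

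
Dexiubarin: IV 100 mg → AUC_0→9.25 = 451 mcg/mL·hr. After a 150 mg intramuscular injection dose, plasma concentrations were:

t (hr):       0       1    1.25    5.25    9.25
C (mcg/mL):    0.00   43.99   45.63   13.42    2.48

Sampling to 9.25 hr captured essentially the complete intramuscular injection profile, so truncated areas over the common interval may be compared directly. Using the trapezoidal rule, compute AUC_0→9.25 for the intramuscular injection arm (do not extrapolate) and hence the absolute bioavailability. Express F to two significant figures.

Trapezoidal AUC_0→9.25 (intramuscular injection):
  [0→1]: (0.00+43.99)/2 × 1 = 21.995
  [1→1.25]: (43.99+45.63)/2 × 0.25 = 11.2025
  [1.25→5.25]: (45.63+13.42)/2 × 4 = 118.1
  [5.25→9.25]: (13.42+2.48)/2 × 4 = 31.8
  Sum = 183.0975 mcg/mL·hr
F = (AUC_ev/D_ev)/(AUC_iv/D_iv) = (183.0975/150)/(451/100) = 1.22065/4.51 = 0.2707

F = 0.27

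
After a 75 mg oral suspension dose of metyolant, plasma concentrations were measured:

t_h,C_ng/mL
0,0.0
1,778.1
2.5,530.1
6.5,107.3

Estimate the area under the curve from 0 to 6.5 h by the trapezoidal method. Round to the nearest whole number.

Trapezoidal AUC_0→6.5:
  [0→1]: (0.0+778.1)/2 × 1 = 389.05
  [1→2.5]: (778.1+530.1)/2 × 1.5 = 981.15
  [2.5→6.5]: (530.1+107.3)/2 × 4 = 1274.8
  Sum = 2645.0 ng/mL·h

AUC = 2645 ng/mL·h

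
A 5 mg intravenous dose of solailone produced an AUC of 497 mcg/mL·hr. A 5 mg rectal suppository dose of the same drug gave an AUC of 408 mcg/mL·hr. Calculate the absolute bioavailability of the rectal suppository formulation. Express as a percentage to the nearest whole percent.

F = (AUC_ev / D_ev) / (AUC_iv / D_iv)
  = (408/5) / (497/5)
  = 81.6 / 99.4 = 0.8209
  = 82.09%

F = 82%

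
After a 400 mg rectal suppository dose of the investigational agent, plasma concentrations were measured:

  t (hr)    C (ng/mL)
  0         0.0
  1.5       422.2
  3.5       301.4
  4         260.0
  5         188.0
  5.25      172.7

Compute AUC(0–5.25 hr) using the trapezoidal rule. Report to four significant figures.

AUC = 1450 ng/mL·hr

Trapezoidal AUC_0→5.25:
  [0→1.5]: (0.0+422.2)/2 × 1.5 = 316.65
  [1.5→3.5]: (422.2+301.4)/2 × 2 = 723.6
  [3.5→4]: (301.4+260.0)/2 × 0.5 = 140.35
  [4→5]: (260.0+188.0)/2 × 1 = 224.0
  [5→5.25]: (188.0+172.7)/2 × 0.25 = 45.0875
  Sum = 1449.6875 ng/mL·hr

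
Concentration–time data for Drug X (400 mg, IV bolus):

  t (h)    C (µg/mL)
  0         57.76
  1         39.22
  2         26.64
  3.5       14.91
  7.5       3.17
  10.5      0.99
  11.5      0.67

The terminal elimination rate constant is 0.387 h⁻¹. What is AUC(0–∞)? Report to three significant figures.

AUC = 158 µg/mL·h

Trapezoidal AUC_0→11.5:
  [0→1]: (57.76+39.22)/2 × 1 = 48.49
  [1→2]: (39.22+26.64)/2 × 1 = 32.93
  [2→3.5]: (26.64+14.91)/2 × 1.5 = 31.1625
  [3.5→7.5]: (14.91+3.17)/2 × 4 = 36.16
  [7.5→10.5]: (3.17+0.99)/2 × 3 = 6.24
  [10.5→11.5]: (0.99+0.67)/2 × 1 = 0.83
  Sum = 155.8125 µg/mL·h
Extrapolated tail: C_last / k_e = 0.67 / 0.387 = 1.731
AUC_0→∞ = 155.8125 + 1.731 = 157.5435 µg/mL·h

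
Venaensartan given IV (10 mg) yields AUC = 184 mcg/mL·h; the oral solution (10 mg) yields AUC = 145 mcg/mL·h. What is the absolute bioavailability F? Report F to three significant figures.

F = (AUC_ev / D_ev) / (AUC_iv / D_iv)
  = (145/10) / (184/10)
  = 14.5 / 18.4 = 0.7880

F = 0.788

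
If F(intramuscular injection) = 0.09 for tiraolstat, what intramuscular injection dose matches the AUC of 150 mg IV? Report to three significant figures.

For equal systemic exposure: F × D_ev = D_iv
D_ev = D_iv / F = 150 / 0.09 = 1666.67 mg

D_intramuscular = 1670 mg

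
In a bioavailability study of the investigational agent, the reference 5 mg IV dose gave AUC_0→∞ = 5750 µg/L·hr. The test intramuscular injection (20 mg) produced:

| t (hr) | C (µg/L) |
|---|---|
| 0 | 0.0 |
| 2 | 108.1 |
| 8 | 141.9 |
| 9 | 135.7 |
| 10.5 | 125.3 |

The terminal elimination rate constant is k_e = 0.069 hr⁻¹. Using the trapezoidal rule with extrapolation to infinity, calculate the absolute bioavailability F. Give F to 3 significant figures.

Trapezoidal AUC_0→10.5 (intramuscular injection):
  [0→2]: (0.0+108.1)/2 × 2 = 108.1
  [2→8]: (108.1+141.9)/2 × 6 = 750.0
  [8→9]: (141.9+135.7)/2 × 1 = 138.8
  [9→10.5]: (135.7+125.3)/2 × 1.5 = 195.75
  Sum = 1192.65 µg/L·hr
Tail: C_last/k_e = 125.3/0.069 = 1815.942
AUC_0→∞ (intramuscular injection) = 1192.65 + 1815.942 = 3008.592 µg/L·hr
F = (AUC_ev/D_ev)/(AUC_iv/D_iv) = (3008.592/20)/(5750/5) = 150.4296/1150 = 0.1308

F = 0.131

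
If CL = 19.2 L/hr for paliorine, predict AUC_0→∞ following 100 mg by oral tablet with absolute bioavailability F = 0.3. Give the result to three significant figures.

AUC_0→∞ = F × Dose / CL
        = 0.3 × 100 / 19.2 = 1.5625 mg/L·hr

AUC = 1.56 mg/L·hr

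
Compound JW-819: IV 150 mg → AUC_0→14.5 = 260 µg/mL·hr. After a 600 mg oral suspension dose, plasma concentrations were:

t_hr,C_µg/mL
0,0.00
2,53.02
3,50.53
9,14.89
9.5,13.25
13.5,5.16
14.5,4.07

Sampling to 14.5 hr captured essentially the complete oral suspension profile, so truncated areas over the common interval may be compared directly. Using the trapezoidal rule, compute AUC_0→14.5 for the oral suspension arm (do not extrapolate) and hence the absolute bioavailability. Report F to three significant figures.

Trapezoidal AUC_0→14.5 (oral suspension):
  [0→2]: (0.00+53.02)/2 × 2 = 53.02
  [2→3]: (53.02+50.53)/2 × 1 = 51.775
  [3→9]: (50.53+14.89)/2 × 6 = 196.26
  [9→9.5]: (14.89+13.25)/2 × 0.5 = 7.035
  [9.5→13.5]: (13.25+5.16)/2 × 4 = 36.82
  [13.5→14.5]: (5.16+4.07)/2 × 1 = 4.615
  Sum = 349.525 µg/mL·hr
F = (AUC_ev/D_ev)/(AUC_iv/D_iv) = (349.525/600)/(260/150) = 0.582542/1.73333 = 0.3361

F = 0.336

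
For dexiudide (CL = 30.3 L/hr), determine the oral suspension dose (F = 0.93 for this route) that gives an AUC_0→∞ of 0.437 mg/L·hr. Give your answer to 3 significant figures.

Dose = CL × AUC_0→∞ / F
     = 30.3 × 0.437 / 0.93 = 14.2377 mg

Dose = 14.2 mg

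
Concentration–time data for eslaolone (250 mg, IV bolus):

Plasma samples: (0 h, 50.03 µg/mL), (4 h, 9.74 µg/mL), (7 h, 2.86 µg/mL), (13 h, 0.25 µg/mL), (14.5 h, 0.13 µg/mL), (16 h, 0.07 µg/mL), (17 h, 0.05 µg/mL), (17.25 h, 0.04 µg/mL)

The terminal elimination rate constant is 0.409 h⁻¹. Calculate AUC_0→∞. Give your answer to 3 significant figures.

Trapezoidal AUC_0→17.25:
  [0→4]: (50.03+9.74)/2 × 4 = 119.54
  [4→7]: (9.74+2.86)/2 × 3 = 18.9
  [7→13]: (2.86+0.25)/2 × 6 = 9.33
  [13→14.5]: (0.25+0.13)/2 × 1.5 = 0.285
  [14.5→16]: (0.13+0.07)/2 × 1.5 = 0.15
  [16→17]: (0.07+0.05)/2 × 1 = 0.06
  [17→17.25]: (0.05+0.04)/2 × 0.25 = 0.01125
  Sum = 148.27625 µg/mL·h
Extrapolated tail: C_last / k_e = 0.04 / 0.409 = 0.098
AUC_0→∞ = 148.27625 + 0.098 = 148.37425 µg/mL·h

AUC = 148 µg/mL·h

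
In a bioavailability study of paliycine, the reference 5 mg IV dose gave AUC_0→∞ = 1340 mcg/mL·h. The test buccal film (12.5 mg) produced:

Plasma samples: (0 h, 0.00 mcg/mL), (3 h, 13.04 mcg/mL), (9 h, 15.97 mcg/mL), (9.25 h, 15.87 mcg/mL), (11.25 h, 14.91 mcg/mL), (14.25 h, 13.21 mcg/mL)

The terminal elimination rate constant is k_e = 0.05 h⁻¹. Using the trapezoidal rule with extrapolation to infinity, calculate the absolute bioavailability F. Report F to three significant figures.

F = 0.134

Trapezoidal AUC_0→14.25 (buccal film):
  [0→3]: (0.00+13.04)/2 × 3 = 19.56
  [3→9]: (13.04+15.97)/2 × 6 = 87.03
  [9→9.25]: (15.97+15.87)/2 × 0.25 = 3.98
  [9.25→11.25]: (15.87+14.91)/2 × 2 = 30.78
  [11.25→14.25]: (14.91+13.21)/2 × 3 = 42.18
  Sum = 183.53 mcg/mL·h
Tail: C_last/k_e = 13.21/0.05 = 264.200
AUC_0→∞ (buccal film) = 183.53 + 264.200 = 447.73 mcg/mL·h
F = (AUC_ev/D_ev)/(AUC_iv/D_iv) = (447.73/12.5)/(1340/5) = 35.8184/268 = 0.1337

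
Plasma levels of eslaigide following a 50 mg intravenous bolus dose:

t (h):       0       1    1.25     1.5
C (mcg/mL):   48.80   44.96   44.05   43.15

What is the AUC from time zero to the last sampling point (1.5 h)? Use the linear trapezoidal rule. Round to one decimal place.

Trapezoidal AUC_0→1.5:
  [0→1]: (48.80+44.96)/2 × 1 = 46.88
  [1→1.25]: (44.96+44.05)/2 × 0.25 = 11.12625
  [1.25→1.5]: (44.05+43.15)/2 × 0.25 = 10.9
  Sum = 68.90625 mcg/mL·h

AUC = 68.9 mcg/mL·h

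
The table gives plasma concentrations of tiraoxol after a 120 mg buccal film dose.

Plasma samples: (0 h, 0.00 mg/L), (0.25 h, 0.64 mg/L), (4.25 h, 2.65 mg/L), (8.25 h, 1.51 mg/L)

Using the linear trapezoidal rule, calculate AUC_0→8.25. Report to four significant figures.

Trapezoidal AUC_0→8.25:
  [0→0.25]: (0.00+0.64)/2 × 0.25 = 0.08
  [0.25→4.25]: (0.64+2.65)/2 × 4 = 6.58
  [4.25→8.25]: (2.65+1.51)/2 × 4 = 8.32
  Sum = 14.98 mg/L·h

AUC = 14.98 mg/L·h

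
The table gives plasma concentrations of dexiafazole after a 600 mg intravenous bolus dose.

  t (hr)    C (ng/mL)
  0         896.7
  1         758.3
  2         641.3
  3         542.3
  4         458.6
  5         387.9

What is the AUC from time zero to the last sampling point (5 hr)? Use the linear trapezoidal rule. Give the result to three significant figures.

AUC = 3040 ng/mL·hr

Trapezoidal AUC_0→5:
  [0→1]: (896.7+758.3)/2 × 1 = 827.5
  [1→2]: (758.3+641.3)/2 × 1 = 699.8
  [2→3]: (641.3+542.3)/2 × 1 = 591.8
  [3→4]: (542.3+458.6)/2 × 1 = 500.45
  [4→5]: (458.6+387.9)/2 × 1 = 423.25
  Sum = 3042.8 ng/mL·hr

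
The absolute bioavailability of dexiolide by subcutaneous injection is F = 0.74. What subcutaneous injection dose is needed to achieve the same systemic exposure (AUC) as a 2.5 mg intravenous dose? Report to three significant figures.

D_subcutaneous = 3.38 mg

For equal systemic exposure: F × D_ev = D_iv
D_ev = D_iv / F = 2.5 / 0.74 = 3.37838 mg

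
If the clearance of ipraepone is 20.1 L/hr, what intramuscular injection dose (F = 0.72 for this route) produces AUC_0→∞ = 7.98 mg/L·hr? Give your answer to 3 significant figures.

Dose = 223 mg

Dose = CL × AUC_0→∞ / F
     = 20.1 × 7.98 / 0.72 = 222.775 mg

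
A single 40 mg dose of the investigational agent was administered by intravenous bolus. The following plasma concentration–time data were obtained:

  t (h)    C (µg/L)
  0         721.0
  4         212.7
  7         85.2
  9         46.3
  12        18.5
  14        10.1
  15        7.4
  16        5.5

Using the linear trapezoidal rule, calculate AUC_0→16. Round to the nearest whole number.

Trapezoidal AUC_0→16:
  [0→4]: (721.0+212.7)/2 × 4 = 1867.4
  [4→7]: (212.7+85.2)/2 × 3 = 446.85
  [7→9]: (85.2+46.3)/2 × 2 = 131.5
  [9→12]: (46.3+18.5)/2 × 3 = 97.2
  [12→14]: (18.5+10.1)/2 × 2 = 28.6
  [14→15]: (10.1+7.4)/2 × 1 = 8.75
  [15→16]: (7.4+5.5)/2 × 1 = 6.45
  Sum = 2586.75 µg/L·h

AUC = 2587 µg/L·h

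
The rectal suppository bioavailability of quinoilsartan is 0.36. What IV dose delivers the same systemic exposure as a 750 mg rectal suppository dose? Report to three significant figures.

D_iv = 270 mg

Systemic exposure from an extravascular dose = F × D_ev, so the equivalent IV dose is F × D_ev.
D_iv = F × D_ev = 0.36 × 750 = 270 mg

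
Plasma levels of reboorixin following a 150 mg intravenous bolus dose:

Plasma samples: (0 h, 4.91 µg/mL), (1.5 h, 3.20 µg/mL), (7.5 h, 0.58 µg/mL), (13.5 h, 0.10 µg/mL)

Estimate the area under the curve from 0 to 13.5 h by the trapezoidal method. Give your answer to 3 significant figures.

AUC = 19.5 µg/mL·h

Trapezoidal AUC_0→13.5:
  [0→1.5]: (4.91+3.20)/2 × 1.5 = 6.0825
  [1.5→7.5]: (3.20+0.58)/2 × 6 = 11.34
  [7.5→13.5]: (0.58+0.10)/2 × 6 = 2.04
  Sum = 19.4625 µg/mL·h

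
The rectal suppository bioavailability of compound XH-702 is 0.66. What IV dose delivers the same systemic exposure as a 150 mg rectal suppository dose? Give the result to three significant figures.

Systemic exposure from an extravascular dose = F × D_ev, so the equivalent IV dose is F × D_ev.
D_iv = F × D_ev = 0.66 × 150 = 99 mg

D_iv = 99.0 mg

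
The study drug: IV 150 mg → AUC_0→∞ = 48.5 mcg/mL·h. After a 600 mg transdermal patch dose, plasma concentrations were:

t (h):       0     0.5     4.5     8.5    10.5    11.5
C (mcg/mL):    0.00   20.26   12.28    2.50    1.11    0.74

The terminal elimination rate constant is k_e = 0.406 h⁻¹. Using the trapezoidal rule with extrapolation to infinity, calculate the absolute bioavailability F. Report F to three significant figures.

Trapezoidal AUC_0→11.5 (transdermal patch):
  [0→0.5]: (0.00+20.26)/2 × 0.5 = 5.065
  [0.5→4.5]: (20.26+12.28)/2 × 4 = 65.08
  [4.5→8.5]: (12.28+2.50)/2 × 4 = 29.56
  [8.5→10.5]: (2.50+1.11)/2 × 2 = 3.61
  [10.5→11.5]: (1.11+0.74)/2 × 1 = 0.925
  Sum = 104.24 mcg/mL·h
Tail: C_last/k_e = 0.74/0.406 = 1.823
AUC_0→∞ (transdermal patch) = 104.24 + 1.823 = 106.063 mcg/mL·h
F = (AUC_ev/D_ev)/(AUC_iv/D_iv) = (106.063/600)/(48.5/150) = 0.176772/0.323333 = 0.5467

F = 0.547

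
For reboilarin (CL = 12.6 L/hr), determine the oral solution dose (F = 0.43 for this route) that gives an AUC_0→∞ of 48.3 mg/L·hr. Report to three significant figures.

Dose = 1420 mg

Dose = CL × AUC_0→∞ / F
     = 12.6 × 48.3 / 0.43 = 1415.3 mg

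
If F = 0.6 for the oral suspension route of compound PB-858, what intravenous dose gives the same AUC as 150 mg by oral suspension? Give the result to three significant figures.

D_iv = 90.0 mg

Systemic exposure from an extravascular dose = F × D_ev, so the equivalent IV dose is F × D_ev.
D_iv = F × D_ev = 0.6 × 150 = 90 mg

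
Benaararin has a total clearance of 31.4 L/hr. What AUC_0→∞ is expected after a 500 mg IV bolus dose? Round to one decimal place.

AUC = 15.9 mg/L·hr

AUC_0→∞ = Dose_iv / CL
        = 500 / 31.4 = 15.9236 mg/L·hr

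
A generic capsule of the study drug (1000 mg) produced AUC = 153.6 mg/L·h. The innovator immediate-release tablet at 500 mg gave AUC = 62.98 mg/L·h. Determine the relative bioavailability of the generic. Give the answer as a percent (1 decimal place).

F_rel = (AUC_test/D_test) / (AUC_ref/D_ref)
      = (153.6/1000) / (62.98/500)
      = 0.1536 / 0.12596 = 1.2194 = 121.94%

F_rel = 121.9%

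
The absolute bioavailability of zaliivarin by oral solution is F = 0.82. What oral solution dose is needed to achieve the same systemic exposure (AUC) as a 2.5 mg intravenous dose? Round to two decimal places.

D_oral = 3.05 mg

For equal systemic exposure: F × D_ev = D_iv
D_ev = D_iv / F = 2.5 / 0.82 = 3.04878 mg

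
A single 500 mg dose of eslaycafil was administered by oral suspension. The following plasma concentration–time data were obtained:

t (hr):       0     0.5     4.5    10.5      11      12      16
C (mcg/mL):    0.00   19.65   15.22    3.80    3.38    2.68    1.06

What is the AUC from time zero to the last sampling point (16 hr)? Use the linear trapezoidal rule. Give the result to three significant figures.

AUC = 144 mcg/mL·hr

Trapezoidal AUC_0→16:
  [0→0.5]: (0.00+19.65)/2 × 0.5 = 4.9125
  [0.5→4.5]: (19.65+15.22)/2 × 4 = 69.74
  [4.5→10.5]: (15.22+3.80)/2 × 6 = 57.06
  [10.5→11]: (3.80+3.38)/2 × 0.5 = 1.795
  [11→12]: (3.38+2.68)/2 × 1 = 3.03
  [12→16]: (2.68+1.06)/2 × 4 = 7.48
  Sum = 144.0175 mcg/mL·hr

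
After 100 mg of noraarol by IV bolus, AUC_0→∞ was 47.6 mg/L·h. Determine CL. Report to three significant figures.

CL = Dose_iv / AUC_0→∞
   = 100 / 47.6 = 2.10084 L/h

CL = 2.10 L/h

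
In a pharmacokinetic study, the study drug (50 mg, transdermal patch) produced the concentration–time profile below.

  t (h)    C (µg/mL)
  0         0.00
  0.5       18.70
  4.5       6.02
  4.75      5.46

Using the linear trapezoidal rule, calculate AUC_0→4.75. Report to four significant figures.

AUC = 55.55 µg/mL·h

Trapezoidal AUC_0→4.75:
  [0→0.5]: (0.00+18.70)/2 × 0.5 = 4.675
  [0.5→4.5]: (18.70+6.02)/2 × 4 = 49.44
  [4.5→4.75]: (6.02+5.46)/2 × 0.25 = 1.435
  Sum = 55.55 µg/mL·h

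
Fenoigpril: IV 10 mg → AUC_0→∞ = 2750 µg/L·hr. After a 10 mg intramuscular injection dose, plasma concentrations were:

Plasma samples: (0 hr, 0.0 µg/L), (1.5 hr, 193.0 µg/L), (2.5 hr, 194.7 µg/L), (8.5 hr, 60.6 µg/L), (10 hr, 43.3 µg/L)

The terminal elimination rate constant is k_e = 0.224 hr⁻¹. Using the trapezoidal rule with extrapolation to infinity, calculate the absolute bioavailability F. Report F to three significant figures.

Trapezoidal AUC_0→10 (intramuscular injection):
  [0→1.5]: (0.0+193.0)/2 × 1.5 = 144.75
  [1.5→2.5]: (193.0+194.7)/2 × 1 = 193.85
  [2.5→8.5]: (194.7+60.6)/2 × 6 = 765.9
  [8.5→10]: (60.6+43.3)/2 × 1.5 = 77.925
  Sum = 1182.425 µg/L·hr
Tail: C_last/k_e = 43.3/0.224 = 193.304
AUC_0→∞ (intramuscular injection) = 1182.425 + 193.304 = 1375.729 µg/L·hr
F = (AUC_ev/D_ev)/(AUC_iv/D_iv) = (1375.729/10)/(2750/10) = 137.5729/275 = 0.5003

F = 0.500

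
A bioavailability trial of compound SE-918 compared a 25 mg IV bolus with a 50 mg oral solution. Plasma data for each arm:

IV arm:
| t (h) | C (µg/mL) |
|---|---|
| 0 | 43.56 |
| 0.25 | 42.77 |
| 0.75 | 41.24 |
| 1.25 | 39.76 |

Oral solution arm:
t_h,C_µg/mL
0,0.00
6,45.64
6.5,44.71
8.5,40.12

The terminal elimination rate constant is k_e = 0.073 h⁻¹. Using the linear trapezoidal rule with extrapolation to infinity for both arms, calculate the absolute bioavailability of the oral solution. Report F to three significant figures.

F = 0.665

Trapezoidal AUC_0→1.25 (IV):
  [0→0.25]: (43.56+42.77)/2 × 0.25 = 10.79125
  [0.25→0.75]: (42.77+41.24)/2 × 0.5 = 21.0025
  [0.75→1.25]: (41.24+39.76)/2 × 0.5 = 20.25
  Sum = 52.04375 µg/mL·h
IV tail: 39.76/0.073 = 544.658; AUC_iv,0→∞ = 52.04375 + 544.658 = 596.70175 µg/mL·h
Trapezoidal AUC_0→8.5 (oral solution):
  [0→6]: (0.00+45.64)/2 × 6 = 136.92
  [6→6.5]: (45.64+44.71)/2 × 0.5 = 22.5875
  [6.5→8.5]: (44.71+40.12)/2 × 2 = 84.83
  Sum = 244.3375 µg/mL·h
oral solution tail: 40.12/0.073 = 549.589; AUC_ev,0→∞ = 244.3375 + 549.589 = 793.9265 µg/mL·h
F = (AUC_ev/D_ev)/(AUC_iv/D_iv) = (793.9265/50)/(596.70175/25) = 15.87853/23.86807 = 0.6653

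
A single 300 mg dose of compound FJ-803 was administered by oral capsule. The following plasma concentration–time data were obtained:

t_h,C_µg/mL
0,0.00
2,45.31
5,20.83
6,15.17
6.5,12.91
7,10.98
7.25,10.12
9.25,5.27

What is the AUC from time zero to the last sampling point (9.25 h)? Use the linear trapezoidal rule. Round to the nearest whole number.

Trapezoidal AUC_0→9.25:
  [0→2]: (0.00+45.31)/2 × 2 = 45.31
  [2→5]: (45.31+20.83)/2 × 3 = 99.21
  [5→6]: (20.83+15.17)/2 × 1 = 18.0
  [6→6.5]: (15.17+12.91)/2 × 0.5 = 7.02
  [6.5→7]: (12.91+10.98)/2 × 0.5 = 5.9725
  [7→7.25]: (10.98+10.12)/2 × 0.25 = 2.6375
  [7.25→9.25]: (10.12+5.27)/2 × 2 = 15.39
  Sum = 193.54 µg/mL·h

AUC = 194 µg/mL·h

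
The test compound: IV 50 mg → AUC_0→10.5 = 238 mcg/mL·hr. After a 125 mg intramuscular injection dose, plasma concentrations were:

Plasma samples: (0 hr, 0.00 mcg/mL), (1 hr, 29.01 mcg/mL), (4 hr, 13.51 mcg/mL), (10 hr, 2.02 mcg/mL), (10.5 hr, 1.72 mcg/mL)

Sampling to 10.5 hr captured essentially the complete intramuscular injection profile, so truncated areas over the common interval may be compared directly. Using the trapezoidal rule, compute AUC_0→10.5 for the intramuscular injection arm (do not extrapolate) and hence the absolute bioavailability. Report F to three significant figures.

F = 0.211

Trapezoidal AUC_0→10.5 (intramuscular injection):
  [0→1]: (0.00+29.01)/2 × 1 = 14.505
  [1→4]: (29.01+13.51)/2 × 3 = 63.78
  [4→10]: (13.51+2.02)/2 × 6 = 46.59
  [10→10.5]: (2.02+1.72)/2 × 0.5 = 0.935
  Sum = 125.81 mcg/mL·hr
F = (AUC_ev/D_ev)/(AUC_iv/D_iv) = (125.81/125)/(238/50) = 1.00648/4.76 = 0.2114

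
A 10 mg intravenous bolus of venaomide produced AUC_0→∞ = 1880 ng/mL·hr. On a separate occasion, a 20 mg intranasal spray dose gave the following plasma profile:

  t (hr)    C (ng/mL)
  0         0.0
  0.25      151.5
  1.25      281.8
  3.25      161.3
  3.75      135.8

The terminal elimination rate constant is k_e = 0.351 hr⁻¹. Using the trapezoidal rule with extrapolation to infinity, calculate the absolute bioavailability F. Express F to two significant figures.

Trapezoidal AUC_0→3.75 (intranasal spray):
  [0→0.25]: (0.0+151.5)/2 × 0.25 = 18.9375
  [0.25→1.25]: (151.5+281.8)/2 × 1 = 216.65
  [1.25→3.25]: (281.8+161.3)/2 × 2 = 443.1
  [3.25→3.75]: (161.3+135.8)/2 × 0.5 = 74.275
  Sum = 752.9625 ng/mL·hr
Tail: C_last/k_e = 135.8/0.351 = 386.895
AUC_0→∞ (intranasal spray) = 752.9625 + 386.895 = 1139.8575 ng/mL·hr
F = (AUC_ev/D_ev)/(AUC_iv/D_iv) = (1139.8575/20)/(1880/10) = 56.992875/188 = 0.3032

F = 0.30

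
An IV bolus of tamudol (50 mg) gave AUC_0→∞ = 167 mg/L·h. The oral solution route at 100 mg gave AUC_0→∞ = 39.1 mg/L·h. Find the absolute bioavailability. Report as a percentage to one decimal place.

F = 11.7%

F = (AUC_ev / D_ev) / (AUC_iv / D_iv)
  = (39.1/100) / (167/50)
  = 0.391 / 3.34 = 0.1171
  = 11.71%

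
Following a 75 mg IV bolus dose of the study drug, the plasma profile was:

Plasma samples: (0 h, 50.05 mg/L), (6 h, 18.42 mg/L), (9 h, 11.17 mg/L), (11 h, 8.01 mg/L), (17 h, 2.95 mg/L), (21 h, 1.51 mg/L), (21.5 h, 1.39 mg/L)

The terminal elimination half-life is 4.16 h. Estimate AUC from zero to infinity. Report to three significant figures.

Trapezoidal AUC_0→21.5:
  [0→6]: (50.05+18.42)/2 × 6 = 205.41
  [6→9]: (18.42+11.17)/2 × 3 = 44.385
  [9→11]: (11.17+8.01)/2 × 2 = 19.18
  [11→17]: (8.01+2.95)/2 × 6 = 32.88
  [17→21]: (2.95+1.51)/2 × 4 = 8.92
  [21→21.5]: (1.51+1.39)/2 × 0.5 = 0.725
  Sum = 311.5 mg/L·h
k_e = ln2 / t½ = 0.693147 / 4.16 = 0.1666 h^-1
Extrapolated tail: C_last / k_e = 1.39 / 0.1666 = 8.343
AUC_0→∞ = 311.5 + 8.343 = 319.843 mg/L·h

AUC = 320 mg/L·h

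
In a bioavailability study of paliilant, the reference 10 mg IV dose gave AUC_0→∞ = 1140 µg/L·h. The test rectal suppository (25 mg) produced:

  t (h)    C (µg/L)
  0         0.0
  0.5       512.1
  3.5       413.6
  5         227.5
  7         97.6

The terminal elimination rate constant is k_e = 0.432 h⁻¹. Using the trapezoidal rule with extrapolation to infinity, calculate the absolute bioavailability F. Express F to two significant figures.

F = 0.89

Trapezoidal AUC_0→7 (rectal suppository):
  [0→0.5]: (0.0+512.1)/2 × 0.5 = 128.025
  [0.5→3.5]: (512.1+413.6)/2 × 3 = 1388.55
  [3.5→5]: (413.6+227.5)/2 × 1.5 = 480.825
  [5→7]: (227.5+97.6)/2 × 2 = 325.1
  Sum = 2322.5 µg/L·h
Tail: C_last/k_e = 97.6/0.432 = 225.926
AUC_0→∞ (rectal suppository) = 2322.5 + 225.926 = 2548.426 µg/L·h
F = (AUC_ev/D_ev)/(AUC_iv/D_iv) = (2548.426/25)/(1140/10) = 101.93704/114 = 0.8942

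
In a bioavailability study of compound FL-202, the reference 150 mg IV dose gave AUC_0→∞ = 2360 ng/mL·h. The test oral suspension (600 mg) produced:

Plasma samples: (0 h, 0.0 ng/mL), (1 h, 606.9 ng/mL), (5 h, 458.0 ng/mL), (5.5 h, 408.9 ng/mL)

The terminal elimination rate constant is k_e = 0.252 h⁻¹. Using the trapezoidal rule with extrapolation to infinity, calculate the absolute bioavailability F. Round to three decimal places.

F = 0.453

Trapezoidal AUC_0→5.5 (oral suspension):
  [0→1]: (0.0+606.9)/2 × 1 = 303.45
  [1→5]: (606.9+458.0)/2 × 4 = 2129.8
  [5→5.5]: (458.0+408.9)/2 × 0.5 = 216.725
  Sum = 2649.975 ng/mL·h
Tail: C_last/k_e = 408.9/0.252 = 1622.619
AUC_0→∞ (oral suspension) = 2649.975 + 1622.619 = 4272.594 ng/mL·h
F = (AUC_ev/D_ev)/(AUC_iv/D_iv) = (4272.594/600)/(2360/150) = 7.12099/15.7333 = 0.4526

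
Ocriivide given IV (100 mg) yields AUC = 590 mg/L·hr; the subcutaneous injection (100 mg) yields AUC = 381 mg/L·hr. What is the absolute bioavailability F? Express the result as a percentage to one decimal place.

F = (AUC_ev / D_ev) / (AUC_iv / D_iv)
  = (381/100) / (590/100)
  = 3.81 / 5.9 = 0.6458
  = 64.58%

F = 64.6%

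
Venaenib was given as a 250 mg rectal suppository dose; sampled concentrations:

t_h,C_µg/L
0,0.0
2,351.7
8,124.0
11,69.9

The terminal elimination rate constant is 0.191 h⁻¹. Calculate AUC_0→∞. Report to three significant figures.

AUC = 2440 µg/L·h

Trapezoidal AUC_0→11:
  [0→2]: (0.0+351.7)/2 × 2 = 351.7
  [2→8]: (351.7+124.0)/2 × 6 = 1427.1
  [8→11]: (124.0+69.9)/2 × 3 = 290.85
  Sum = 2069.65 µg/L·h
Extrapolated tail: C_last / k_e = 69.9 / 0.191 = 365.969
AUC_0→∞ = 2069.65 + 365.969 = 2435.619 µg/L·h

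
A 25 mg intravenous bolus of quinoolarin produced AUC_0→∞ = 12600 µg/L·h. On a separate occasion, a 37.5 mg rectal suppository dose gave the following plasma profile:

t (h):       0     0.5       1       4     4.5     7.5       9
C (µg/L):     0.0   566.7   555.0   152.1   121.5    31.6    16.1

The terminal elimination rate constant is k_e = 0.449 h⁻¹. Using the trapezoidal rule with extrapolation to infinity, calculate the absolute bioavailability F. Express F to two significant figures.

Trapezoidal AUC_0→9 (rectal suppository):
  [0→0.5]: (0.0+566.7)/2 × 0.5 = 141.675
  [0.5→1]: (566.7+555.0)/2 × 0.5 = 280.425
  [1→4]: (555.0+152.1)/2 × 3 = 1060.65
  [4→4.5]: (152.1+121.5)/2 × 0.5 = 68.4
  [4.5→7.5]: (121.5+31.6)/2 × 3 = 229.65
  [7.5→9]: (31.6+16.1)/2 × 1.5 = 35.775
  Sum = 1816.575 µg/L·h
Tail: C_last/k_e = 16.1/0.449 = 35.857
AUC_0→∞ (rectal suppository) = 1816.575 + 35.857 = 1852.432 µg/L·h
F = (AUC_ev/D_ev)/(AUC_iv/D_iv) = (1852.432/37.5)/(12600/25) = 49.3982/504 = 0.0980

F = 0.098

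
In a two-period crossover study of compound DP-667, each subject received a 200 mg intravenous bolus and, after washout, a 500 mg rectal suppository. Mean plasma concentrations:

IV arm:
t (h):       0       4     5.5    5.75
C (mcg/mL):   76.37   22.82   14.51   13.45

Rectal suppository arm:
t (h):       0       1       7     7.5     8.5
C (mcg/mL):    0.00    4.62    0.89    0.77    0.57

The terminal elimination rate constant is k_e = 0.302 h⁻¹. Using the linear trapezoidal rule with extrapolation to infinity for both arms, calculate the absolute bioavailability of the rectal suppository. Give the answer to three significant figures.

Trapezoidal AUC_0→5.75 (IV):
  [0→4]: (76.37+22.82)/2 × 4 = 198.38
  [4→5.5]: (22.82+14.51)/2 × 1.5 = 27.9975
  [5.5→5.75]: (14.51+13.45)/2 × 0.25 = 3.495
  Sum = 229.8725 mcg/mL·h
IV tail: 13.45/0.302 = 44.536; AUC_iv,0→∞ = 229.8725 + 44.536 = 274.4085 mcg/mL·h
Trapezoidal AUC_0→8.5 (rectal suppository):
  [0→1]: (0.00+4.62)/2 × 1 = 2.31
  [1→7]: (4.62+0.89)/2 × 6 = 16.53
  [7→7.5]: (0.89+0.77)/2 × 0.5 = 0.415
  [7.5→8.5]: (0.77+0.57)/2 × 1 = 0.67
  Sum = 19.925 mcg/mL·h
rectal suppository tail: 0.57/0.302 = 1.887; AUC_ev,0→∞ = 19.925 + 1.887 = 21.812 mcg/mL·h
F = (AUC_ev/D_ev)/(AUC_iv/D_iv) = (21.812/500)/(274.4085/200) = 0.043624/1.3720425 = 0.0318

F = 0.0318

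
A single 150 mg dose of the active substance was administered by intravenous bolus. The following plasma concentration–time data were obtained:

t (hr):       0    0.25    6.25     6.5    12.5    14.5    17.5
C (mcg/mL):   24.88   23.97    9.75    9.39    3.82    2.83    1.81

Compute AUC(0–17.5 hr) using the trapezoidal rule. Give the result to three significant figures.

Trapezoidal AUC_0→17.5:
  [0→0.25]: (24.88+23.97)/2 × 0.25 = 6.10625
  [0.25→6.25]: (23.97+9.75)/2 × 6 = 101.16
  [6.25→6.5]: (9.75+9.39)/2 × 0.25 = 2.3925
  [6.5→12.5]: (9.39+3.82)/2 × 6 = 39.63
  [12.5→14.5]: (3.82+2.83)/2 × 2 = 6.65
  [14.5→17.5]: (2.83+1.81)/2 × 3 = 6.96
  Sum = 162.89875 mcg/mL·hr

AUC = 163 mcg/mL·hr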